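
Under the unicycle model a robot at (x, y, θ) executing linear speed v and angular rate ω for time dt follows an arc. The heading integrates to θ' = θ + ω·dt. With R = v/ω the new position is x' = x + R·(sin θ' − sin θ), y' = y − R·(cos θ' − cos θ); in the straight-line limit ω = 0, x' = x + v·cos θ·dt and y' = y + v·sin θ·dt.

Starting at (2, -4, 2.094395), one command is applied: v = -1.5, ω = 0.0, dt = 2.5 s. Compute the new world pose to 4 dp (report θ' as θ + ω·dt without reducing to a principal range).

(3.8750, -7.2476, 2.0944)

θ' = 2.0944 + 0.0·2.5 = 2.0944
ω = 0 → straight: x' = 2 + -1.5·cos(2.0944)·2.5 = 3.8750
y' = -4 + -1.5·sin(2.0944)·2.5 = -7.2476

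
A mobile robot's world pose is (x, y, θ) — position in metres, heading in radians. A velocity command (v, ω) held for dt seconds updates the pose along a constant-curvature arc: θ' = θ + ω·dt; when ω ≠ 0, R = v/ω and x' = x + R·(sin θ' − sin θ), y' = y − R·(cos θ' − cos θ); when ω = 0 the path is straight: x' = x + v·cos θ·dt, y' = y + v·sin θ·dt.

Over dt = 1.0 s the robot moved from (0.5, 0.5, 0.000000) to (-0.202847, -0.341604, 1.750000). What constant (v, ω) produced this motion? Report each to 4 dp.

v = -1.2500, ω = 1.7500

Δθ = 1.750000 − 0.000000 = 1.750000
ω = Δθ/dt = 1.750000/1.0 = 1.7500
R = −Δy/(cos θ' − cos θ) = -0.7143
v = R·ω = -0.7143·1.7500 = -1.2500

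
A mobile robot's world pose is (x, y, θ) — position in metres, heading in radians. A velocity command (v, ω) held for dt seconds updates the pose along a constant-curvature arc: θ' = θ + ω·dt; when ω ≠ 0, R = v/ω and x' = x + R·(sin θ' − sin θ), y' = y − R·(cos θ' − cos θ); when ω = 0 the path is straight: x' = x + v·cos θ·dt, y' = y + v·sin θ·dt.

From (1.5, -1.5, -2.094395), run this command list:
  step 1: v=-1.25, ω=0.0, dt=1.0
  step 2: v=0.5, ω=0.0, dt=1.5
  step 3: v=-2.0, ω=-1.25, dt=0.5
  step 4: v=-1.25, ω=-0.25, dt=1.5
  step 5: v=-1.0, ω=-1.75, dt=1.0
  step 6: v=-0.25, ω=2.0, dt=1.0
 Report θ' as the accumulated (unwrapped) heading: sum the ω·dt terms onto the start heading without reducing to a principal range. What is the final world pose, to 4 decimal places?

step 1: θ'=-2.0944 (straight) → pose (2.1250, -0.4175, -2.0944)
step 2: θ'=-2.0944 (straight) → pose (1.7500, -1.0670, -2.0944)
step 3: θ'=-2.7194 (R=1.6000) → pose (2.4800, -0.4075, -2.7194)
step 4: θ'=-3.0944 (R=5.0000) → pose (4.2929, 0.0260, -3.0944)
step 5: θ'=-4.8444 (R=0.5714) → pose (4.8864, -0.6200, -4.8444)
step 6: θ'=-2.8444 (R=-0.1250) → pose (5.0469, -0.7560, -2.8444)

(5.0469, -0.7560, -2.8444)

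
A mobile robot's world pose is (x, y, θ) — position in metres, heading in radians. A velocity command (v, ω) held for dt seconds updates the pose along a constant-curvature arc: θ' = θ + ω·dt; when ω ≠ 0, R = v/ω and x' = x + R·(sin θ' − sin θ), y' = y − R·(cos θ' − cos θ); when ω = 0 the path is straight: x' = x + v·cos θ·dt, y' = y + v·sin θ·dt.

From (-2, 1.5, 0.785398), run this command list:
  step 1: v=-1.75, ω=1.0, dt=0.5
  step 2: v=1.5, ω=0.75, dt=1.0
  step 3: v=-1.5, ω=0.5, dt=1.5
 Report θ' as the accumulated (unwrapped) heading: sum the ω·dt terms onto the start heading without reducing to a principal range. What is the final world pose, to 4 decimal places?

step 1: θ'=1.2854 (R=-1.7500) → pose (-2.4418, 0.7553, 1.2854)
step 2: θ'=2.0354 (R=2.0000) → pose (-2.5729, 2.2145, 2.0354)
step 3: θ'=2.7854 (R=-3.0000) → pose (-0.9370, 0.7470, 2.7854)

(-0.9370, 0.7470, 2.7854)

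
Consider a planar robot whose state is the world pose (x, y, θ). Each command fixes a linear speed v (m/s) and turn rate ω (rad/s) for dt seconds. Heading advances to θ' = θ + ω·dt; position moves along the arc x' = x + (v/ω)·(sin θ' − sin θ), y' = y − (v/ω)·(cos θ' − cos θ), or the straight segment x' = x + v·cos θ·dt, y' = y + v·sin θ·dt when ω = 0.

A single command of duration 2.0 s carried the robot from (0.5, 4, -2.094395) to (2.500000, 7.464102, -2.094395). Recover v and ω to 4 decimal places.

v = -2.0000, ω = 0.0000

Δθ = -2.094395 − -2.094395 = 0.000000
ω = Δθ/dt = 0.000000/2.0 = 0.0000
ω = 0 → v = (Δx·cos θ + Δy·sin θ)/dt = -2.0000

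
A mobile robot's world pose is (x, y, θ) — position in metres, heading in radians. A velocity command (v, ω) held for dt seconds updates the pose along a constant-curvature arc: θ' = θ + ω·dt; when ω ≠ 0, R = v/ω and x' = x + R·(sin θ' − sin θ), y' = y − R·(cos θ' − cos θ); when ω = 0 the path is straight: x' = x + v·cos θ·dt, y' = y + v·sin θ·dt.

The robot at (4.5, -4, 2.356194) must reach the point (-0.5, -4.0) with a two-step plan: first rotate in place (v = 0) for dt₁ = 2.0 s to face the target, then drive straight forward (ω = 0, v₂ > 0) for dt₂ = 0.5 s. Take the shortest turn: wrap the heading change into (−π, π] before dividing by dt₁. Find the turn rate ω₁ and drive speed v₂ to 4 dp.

heading to target = atan2(-4−-4, -0.5−4.5) = 3.1416
Δθ = wrap(3.1416 − 2.3562) = 0.7854; ω₁ = Δθ/dt₁ = 0.3927
distance = √((-0.5−4.5)² + (-4−-4)²) = 5.0000; v₂ = distance/dt₂ = 10.0000

ω₁ = 0.3927, v₂ = 10.0000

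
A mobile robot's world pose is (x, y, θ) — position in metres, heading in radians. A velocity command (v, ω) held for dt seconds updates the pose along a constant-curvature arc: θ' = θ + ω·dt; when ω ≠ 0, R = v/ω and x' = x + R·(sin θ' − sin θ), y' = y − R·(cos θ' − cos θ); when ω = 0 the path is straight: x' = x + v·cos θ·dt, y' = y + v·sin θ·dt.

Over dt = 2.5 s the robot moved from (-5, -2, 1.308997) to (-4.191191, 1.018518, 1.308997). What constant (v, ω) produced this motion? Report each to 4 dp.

Δθ = 1.308997 − 1.308997 = 0.000000
ω = Δθ/dt = 0.000000/2.5 = 0.0000
ω = 0 → v = (Δx·cos θ + Δy·sin θ)/dt = 1.2500

v = 1.2500, ω = 0.0000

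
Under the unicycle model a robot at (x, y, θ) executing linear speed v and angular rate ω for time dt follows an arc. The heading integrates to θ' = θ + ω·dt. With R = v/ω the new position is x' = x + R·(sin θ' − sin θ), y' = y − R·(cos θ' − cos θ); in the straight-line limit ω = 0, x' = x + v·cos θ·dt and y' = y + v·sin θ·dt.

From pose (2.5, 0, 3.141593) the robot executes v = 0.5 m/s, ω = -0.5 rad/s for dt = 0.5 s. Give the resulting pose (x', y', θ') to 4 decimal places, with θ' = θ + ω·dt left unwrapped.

θ' = 3.1416 + -0.5·0.5 = 2.8916
R = v/ω = 0.5/-0.5 = -1.0000
x' = 2.5 + -1.0000·(sin 2.8916 − sin 3.1416) = 2.2526
y' = 0 − -1.0000·(cos 2.8916 − cos 3.1416) = 0.0311

(2.2526, 0.0311, 2.8916)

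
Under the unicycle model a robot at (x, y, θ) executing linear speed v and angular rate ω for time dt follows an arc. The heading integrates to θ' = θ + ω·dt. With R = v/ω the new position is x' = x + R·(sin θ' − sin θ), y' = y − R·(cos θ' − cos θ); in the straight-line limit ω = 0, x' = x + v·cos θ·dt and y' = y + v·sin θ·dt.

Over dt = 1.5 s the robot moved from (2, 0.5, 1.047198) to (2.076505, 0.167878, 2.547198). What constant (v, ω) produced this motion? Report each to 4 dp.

v = -0.2500, ω = 1.0000

Δθ = 2.547198 − 1.047198 = 1.500000
ω = Δθ/dt = 1.500000/1.5 = 1.0000
R = −Δy/(cos θ' − cos θ) = -0.2500
v = R·ω = -0.2500·1.0000 = -0.2500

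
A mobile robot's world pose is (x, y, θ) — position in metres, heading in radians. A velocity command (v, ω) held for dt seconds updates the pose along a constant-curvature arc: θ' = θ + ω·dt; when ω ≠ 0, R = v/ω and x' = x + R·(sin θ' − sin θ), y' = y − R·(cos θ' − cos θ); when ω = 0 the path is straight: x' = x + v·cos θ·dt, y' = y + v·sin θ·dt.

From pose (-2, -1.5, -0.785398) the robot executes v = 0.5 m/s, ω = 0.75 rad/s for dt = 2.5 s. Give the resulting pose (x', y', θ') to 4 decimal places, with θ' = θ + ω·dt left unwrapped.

(-0.9376, -1.3372, 1.0896)

θ' = -0.7854 + 0.75·2.5 = 1.0896
R = v/ω = 0.5/0.75 = 0.6667
x' = -2 + 0.6667·(sin 1.0896 − sin -0.7854) = -0.9376
y' = -1.5 − 0.6667·(cos 1.0896 − cos -0.7854) = -1.3372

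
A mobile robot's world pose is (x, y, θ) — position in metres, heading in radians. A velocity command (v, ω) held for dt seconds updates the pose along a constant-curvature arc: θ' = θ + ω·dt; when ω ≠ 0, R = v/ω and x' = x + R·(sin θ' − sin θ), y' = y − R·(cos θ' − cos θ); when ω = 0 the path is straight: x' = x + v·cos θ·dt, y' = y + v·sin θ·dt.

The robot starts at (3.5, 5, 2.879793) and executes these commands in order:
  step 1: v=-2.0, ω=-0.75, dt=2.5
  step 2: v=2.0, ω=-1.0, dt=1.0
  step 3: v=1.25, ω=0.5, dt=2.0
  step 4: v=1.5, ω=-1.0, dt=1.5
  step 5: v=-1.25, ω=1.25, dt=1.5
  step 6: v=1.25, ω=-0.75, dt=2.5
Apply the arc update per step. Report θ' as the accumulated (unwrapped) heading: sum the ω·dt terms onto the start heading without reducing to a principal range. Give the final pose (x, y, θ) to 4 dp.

step 1: θ'=1.0048 (R=2.6667) → pose (5.0606, 0.9942, 1.0048)
step 2: θ'=0.0048 (R=-2.0000) → pose (6.7391, 1.9216, 0.0048)
step 3: θ'=1.0048 (R=2.5000) → pose (8.8373, 3.0809, 1.0048)
step 4: θ'=-0.4952 (R=-1.5000) → pose (10.8162, 3.5963, -0.4952)
step 5: θ'=1.3798 (R=-1.0000) → pose (9.3591, 2.9063, 1.3798)
step 6: θ'=-0.4952 (R=-1.6667) → pose (11.7875, 4.0564, -0.4952)

(11.7875, 4.0564, -0.4952)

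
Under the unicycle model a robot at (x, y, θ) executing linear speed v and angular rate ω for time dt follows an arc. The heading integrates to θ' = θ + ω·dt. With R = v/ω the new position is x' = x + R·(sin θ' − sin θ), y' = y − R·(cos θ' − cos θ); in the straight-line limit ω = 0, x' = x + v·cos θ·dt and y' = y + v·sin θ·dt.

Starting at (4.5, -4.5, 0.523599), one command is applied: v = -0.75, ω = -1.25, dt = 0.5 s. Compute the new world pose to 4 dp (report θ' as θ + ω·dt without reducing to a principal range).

(4.1393, -4.5773, -0.1014)

θ' = 0.5236 + -1.25·0.5 = -0.1014
R = v/ω = -0.75/-1.25 = 0.6000
x' = 4.5 + 0.6000·(sin -0.1014 − sin 0.5236) = 4.1393
y' = -4.5 − 0.6000·(cos -0.1014 − cos 0.5236) = -4.5773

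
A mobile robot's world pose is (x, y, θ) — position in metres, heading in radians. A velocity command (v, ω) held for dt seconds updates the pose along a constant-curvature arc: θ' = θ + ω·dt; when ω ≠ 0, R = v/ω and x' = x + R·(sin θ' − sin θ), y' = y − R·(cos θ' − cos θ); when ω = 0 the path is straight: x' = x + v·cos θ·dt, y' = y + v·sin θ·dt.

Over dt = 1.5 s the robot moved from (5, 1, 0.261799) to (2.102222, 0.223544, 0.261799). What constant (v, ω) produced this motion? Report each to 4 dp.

v = -2.0000, ω = 0.0000

Δθ = 0.261799 − 0.261799 = 0.000000
ω = Δθ/dt = 0.000000/1.5 = 0.0000
ω = 0 → v = (Δx·cos θ + Δy·sin θ)/dt = -2.0000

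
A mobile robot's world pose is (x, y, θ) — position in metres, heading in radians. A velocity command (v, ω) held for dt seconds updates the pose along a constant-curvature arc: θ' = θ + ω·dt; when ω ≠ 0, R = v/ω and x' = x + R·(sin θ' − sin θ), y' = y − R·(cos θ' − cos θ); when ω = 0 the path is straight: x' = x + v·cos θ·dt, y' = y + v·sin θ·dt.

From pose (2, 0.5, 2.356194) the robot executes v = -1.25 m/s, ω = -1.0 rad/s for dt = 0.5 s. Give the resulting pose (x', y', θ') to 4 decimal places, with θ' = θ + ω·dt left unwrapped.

(2.3156, -0.0320, 1.8562)

θ' = 2.3562 + -1.0·0.5 = 1.8562
R = v/ω = -1.25/-1.0 = 1.2500
x' = 2 + 1.2500·(sin 1.8562 − sin 2.3562) = 2.3156
y' = 0.5 − 1.2500·(cos 1.8562 − cos 2.3562) = -0.0320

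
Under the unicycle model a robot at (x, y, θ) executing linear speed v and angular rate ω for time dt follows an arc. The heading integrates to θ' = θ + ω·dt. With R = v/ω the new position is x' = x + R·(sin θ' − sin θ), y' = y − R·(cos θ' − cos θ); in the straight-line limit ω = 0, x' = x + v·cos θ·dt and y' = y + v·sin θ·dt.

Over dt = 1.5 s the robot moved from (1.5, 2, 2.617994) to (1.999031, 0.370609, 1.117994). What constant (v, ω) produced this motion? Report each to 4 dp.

v = -1.2500, ω = -1.0000

Δθ = 1.117994 − 2.617994 = -1.500000
ω = Δθ/dt = -1.500000/1.5 = -1.0000
R = −Δy/(cos θ' − cos θ) = 1.2500
v = R·ω = 1.2500·-1.0000 = -1.2500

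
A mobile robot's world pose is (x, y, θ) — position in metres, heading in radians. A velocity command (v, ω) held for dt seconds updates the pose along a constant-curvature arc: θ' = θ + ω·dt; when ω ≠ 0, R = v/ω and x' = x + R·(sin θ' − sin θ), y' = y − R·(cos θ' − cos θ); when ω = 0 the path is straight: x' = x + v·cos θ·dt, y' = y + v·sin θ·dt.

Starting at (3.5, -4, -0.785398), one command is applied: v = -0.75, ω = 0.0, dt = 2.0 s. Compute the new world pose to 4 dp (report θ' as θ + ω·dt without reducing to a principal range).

(2.4393, -2.9393, -0.7854)

θ' = -0.7854 + 0.0·2.0 = -0.7854
ω = 0 → straight: x' = 3.5 + -0.75·cos(-0.7854)·2.0 = 2.4393
y' = -4 + -0.75·sin(-0.7854)·2.0 = -2.9393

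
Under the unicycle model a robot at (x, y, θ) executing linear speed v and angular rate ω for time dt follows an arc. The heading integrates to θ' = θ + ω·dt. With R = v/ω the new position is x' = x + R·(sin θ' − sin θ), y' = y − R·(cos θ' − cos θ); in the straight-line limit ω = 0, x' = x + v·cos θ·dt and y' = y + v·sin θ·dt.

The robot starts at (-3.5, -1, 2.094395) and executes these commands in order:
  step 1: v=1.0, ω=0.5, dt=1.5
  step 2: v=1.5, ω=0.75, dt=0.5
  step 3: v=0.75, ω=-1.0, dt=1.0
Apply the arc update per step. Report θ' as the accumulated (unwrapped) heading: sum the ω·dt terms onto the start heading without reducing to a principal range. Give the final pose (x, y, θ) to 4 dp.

(-6.0435, 0.2886, 2.2194)

step 1: θ'=2.8444 (R=2.0000) → pose (-4.6464, -0.0877, 2.8444)
step 2: θ'=3.2194 (R=2.0000) → pose (-5.3875, -0.0060, 3.2194)
step 3: θ'=2.2194 (R=-0.7500) → pose (-6.0435, 0.2886, 2.2194)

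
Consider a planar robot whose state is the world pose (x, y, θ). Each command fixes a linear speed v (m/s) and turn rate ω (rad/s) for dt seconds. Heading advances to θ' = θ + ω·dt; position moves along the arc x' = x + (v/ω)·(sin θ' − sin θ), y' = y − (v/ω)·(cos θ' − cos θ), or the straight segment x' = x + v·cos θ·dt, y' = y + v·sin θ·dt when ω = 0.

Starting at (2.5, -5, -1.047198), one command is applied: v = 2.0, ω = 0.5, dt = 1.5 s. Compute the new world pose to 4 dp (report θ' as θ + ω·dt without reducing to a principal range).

θ' = -1.0472 + 0.5·1.5 = -0.2972
R = v/ω = 2.0/0.5 = 4.0000
x' = 2.5 + 4.0000·(sin -0.2972 − sin -1.0472) = 4.7927
y' = -5 − 4.0000·(cos -0.2972 − cos -1.0472) = -6.8246

(4.7927, -6.8246, -0.2972)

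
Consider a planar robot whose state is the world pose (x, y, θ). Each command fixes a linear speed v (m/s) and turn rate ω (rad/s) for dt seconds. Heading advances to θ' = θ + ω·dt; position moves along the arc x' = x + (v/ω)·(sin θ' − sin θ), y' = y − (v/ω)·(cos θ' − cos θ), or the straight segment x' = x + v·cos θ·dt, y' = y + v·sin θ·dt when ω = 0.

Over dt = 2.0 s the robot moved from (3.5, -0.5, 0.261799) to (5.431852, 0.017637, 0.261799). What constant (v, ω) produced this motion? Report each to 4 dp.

v = 1.0000, ω = 0.0000

Δθ = 0.261799 − 0.261799 = 0.000000
ω = Δθ/dt = 0.000000/2.0 = 0.0000
ω = 0 → v = (Δx·cos θ + Δy·sin θ)/dt = 1.0000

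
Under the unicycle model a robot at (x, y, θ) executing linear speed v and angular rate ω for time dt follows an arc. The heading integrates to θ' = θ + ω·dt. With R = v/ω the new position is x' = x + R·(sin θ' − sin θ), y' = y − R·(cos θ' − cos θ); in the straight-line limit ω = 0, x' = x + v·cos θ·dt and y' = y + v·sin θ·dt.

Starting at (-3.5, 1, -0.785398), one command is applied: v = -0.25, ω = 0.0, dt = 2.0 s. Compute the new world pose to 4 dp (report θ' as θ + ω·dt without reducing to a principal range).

(-3.8536, 1.3536, -0.7854)

θ' = -0.7854 + 0.0·2.0 = -0.7854
ω = 0 → straight: x' = -3.5 + -0.25·cos(-0.7854)·2.0 = -3.8536
y' = 1 + -0.25·sin(-0.7854)·2.0 = 1.3536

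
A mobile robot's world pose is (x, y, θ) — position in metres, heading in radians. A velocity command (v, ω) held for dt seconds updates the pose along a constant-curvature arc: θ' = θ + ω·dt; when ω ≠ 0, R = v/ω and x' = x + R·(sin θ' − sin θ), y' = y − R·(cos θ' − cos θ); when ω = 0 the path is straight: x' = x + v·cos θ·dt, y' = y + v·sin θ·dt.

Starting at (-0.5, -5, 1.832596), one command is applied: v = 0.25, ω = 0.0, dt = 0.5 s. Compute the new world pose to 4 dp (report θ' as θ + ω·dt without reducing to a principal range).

(-0.5324, -4.8793, 1.8326)

θ' = 1.8326 + 0.0·0.5 = 1.8326
ω = 0 → straight: x' = -0.5 + 0.25·cos(1.8326)·0.5 = -0.5324
y' = -5 + 0.25·sin(1.8326)·0.5 = -4.8793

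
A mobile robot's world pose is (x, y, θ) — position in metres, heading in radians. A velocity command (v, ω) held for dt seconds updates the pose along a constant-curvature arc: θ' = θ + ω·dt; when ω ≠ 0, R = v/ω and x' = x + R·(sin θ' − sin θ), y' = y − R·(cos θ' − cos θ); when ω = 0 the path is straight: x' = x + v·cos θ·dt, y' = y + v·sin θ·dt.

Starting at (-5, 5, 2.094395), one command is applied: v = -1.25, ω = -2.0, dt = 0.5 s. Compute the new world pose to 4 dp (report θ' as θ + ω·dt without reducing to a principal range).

θ' = 2.0944 + -2.0·0.5 = 1.0944
R = v/ω = -1.25/-2.0 = 0.6250
x' = -5 + 0.6250·(sin 1.0944 − sin 2.0944) = -4.9859
y' = 5 − 0.6250·(cos 1.0944 − cos 2.0944) = 4.4009

(-4.9859, 4.4009, 1.0944)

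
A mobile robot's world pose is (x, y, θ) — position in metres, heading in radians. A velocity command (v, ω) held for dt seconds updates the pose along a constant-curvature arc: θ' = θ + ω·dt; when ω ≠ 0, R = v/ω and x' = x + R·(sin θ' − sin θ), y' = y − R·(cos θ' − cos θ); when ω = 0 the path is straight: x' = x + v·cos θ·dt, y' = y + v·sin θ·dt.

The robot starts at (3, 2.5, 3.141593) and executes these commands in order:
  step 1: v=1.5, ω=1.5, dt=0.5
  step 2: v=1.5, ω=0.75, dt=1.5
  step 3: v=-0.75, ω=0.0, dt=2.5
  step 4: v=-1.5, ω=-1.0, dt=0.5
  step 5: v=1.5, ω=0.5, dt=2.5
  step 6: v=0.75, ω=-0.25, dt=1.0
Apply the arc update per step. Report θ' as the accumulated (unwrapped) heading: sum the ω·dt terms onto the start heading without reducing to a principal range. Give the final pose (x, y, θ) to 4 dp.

(3.2318, -0.9406, 5.5166)

step 1: θ'=3.8916 (R=1.0000) → pose (2.3184, 2.2317, 3.8916)
step 2: θ'=5.0166 (R=2.0000) → pose (1.7735, 0.1692, 5.0166)
step 3: θ'=5.0166 (straight) → pose (1.2118, 1.9582, 5.0166)
step 4: θ'=4.5166 (R=1.5000) → pose (1.1716, 2.6993, 4.5166)
step 5: θ'=5.7666 (R=3.0000) → pose (2.6326, -0.4929, 5.7666)
step 6: θ'=5.5166 (R=-3.0000) → pose (3.2318, -0.9406, 5.5166)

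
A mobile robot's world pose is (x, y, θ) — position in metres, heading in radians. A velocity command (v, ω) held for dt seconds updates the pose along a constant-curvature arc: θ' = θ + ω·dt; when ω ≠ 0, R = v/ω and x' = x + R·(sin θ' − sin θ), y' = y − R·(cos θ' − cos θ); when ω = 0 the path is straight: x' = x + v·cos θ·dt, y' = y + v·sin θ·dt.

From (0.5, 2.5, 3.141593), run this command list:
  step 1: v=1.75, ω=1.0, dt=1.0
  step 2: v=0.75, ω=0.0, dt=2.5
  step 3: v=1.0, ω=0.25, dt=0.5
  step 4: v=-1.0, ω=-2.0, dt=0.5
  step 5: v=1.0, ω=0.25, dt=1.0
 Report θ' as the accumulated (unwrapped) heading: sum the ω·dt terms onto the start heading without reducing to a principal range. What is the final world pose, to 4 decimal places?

(-2.8064, -0.2850, 3.5166)

step 1: θ'=4.1416 (R=1.7500) → pose (-0.9726, 1.6955, 4.1416)
step 2: θ'=4.1416 (straight) → pose (-1.9856, 0.1178, 4.1416)
step 3: θ'=4.2666 (R=4.0000) → pose (-2.2288, -0.3187, 4.2666)
step 4: θ'=3.2666 (R=0.5000) → pose (-1.8400, -0.0382, 3.2666)
step 5: θ'=3.5166 (R=4.0000) → pose (-2.8064, -0.2850, 3.5166)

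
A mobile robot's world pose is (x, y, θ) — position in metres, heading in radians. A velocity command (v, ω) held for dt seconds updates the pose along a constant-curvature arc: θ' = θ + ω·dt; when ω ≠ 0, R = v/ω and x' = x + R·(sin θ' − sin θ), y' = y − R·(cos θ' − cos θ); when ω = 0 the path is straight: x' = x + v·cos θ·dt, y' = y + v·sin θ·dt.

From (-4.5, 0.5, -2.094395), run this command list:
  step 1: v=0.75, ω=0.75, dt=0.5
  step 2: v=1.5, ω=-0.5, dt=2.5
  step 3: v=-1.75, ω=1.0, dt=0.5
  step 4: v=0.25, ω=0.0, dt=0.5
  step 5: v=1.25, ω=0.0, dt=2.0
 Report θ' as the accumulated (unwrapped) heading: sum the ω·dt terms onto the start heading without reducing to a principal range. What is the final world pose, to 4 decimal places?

step 1: θ'=-1.7194 (R=1.0000) → pose (-4.6230, 0.1481, -1.7194)
step 2: θ'=-2.9694 (R=-3.0000) → pose (-7.0758, -2.3634, -2.9694)
step 3: θ'=-2.4694 (R=-1.7500) → pose (-6.2860, -2.0086, -2.4694)
step 4: θ'=-2.4694 (straight) → pose (-6.3838, -2.0864, -2.4694)
step 5: θ'=-2.4694 (straight) → pose (-8.3399, -3.6432, -2.4694)

(-8.3399, -3.6432, -2.4694)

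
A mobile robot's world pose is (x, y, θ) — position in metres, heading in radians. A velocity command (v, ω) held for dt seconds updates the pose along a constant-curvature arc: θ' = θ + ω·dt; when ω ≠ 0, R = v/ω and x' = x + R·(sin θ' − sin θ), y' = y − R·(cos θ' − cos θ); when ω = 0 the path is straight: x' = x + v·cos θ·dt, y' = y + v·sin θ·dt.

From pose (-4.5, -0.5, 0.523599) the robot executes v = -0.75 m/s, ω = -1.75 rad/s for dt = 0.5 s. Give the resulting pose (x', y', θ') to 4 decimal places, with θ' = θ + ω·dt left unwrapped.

θ' = 0.5236 + -1.75·0.5 = -0.3514
R = v/ω = -0.75/-1.75 = 0.4286
x' = -4.5 + 0.4286·(sin -0.3514 − sin 0.5236) = -4.8618
y' = -0.5 − 0.4286·(cos -0.3514 − cos 0.5236) = -0.5312

(-4.8618, -0.5312, -0.3514)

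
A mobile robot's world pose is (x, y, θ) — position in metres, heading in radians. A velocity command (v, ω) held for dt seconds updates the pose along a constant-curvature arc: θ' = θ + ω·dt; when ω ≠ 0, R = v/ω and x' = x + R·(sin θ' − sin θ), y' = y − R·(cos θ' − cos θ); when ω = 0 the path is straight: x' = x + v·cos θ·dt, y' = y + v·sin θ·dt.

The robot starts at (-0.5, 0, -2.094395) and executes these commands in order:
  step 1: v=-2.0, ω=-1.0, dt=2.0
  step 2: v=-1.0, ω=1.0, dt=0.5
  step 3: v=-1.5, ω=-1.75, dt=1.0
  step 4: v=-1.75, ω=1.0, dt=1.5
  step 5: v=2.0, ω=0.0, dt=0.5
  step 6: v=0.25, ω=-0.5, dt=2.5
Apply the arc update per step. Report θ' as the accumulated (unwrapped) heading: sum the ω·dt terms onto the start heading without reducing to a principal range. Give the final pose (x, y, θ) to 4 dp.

step 1: θ'=-4.0944 (R=2.0000) → pose (2.8621, 0.1588, -4.0944)
step 2: θ'=-3.5944 (R=-1.0000) → pose (3.2397, -0.1610, -3.5944)
step 3: θ'=-5.3444 (R=0.8571) → pose (3.5563, -1.4382, -5.3444)
step 4: θ'=-3.8444 (R=-1.7500) → pose (3.8371, -3.8073, -3.8444)
step 5: θ'=-3.8444 (straight) → pose (3.0741, -3.1609, -3.8444)
step 6: θ'=-5.0944 (R=-0.5000) → pose (2.9333, -2.5930, -5.0944)

(2.9333, -2.5930, -5.0944)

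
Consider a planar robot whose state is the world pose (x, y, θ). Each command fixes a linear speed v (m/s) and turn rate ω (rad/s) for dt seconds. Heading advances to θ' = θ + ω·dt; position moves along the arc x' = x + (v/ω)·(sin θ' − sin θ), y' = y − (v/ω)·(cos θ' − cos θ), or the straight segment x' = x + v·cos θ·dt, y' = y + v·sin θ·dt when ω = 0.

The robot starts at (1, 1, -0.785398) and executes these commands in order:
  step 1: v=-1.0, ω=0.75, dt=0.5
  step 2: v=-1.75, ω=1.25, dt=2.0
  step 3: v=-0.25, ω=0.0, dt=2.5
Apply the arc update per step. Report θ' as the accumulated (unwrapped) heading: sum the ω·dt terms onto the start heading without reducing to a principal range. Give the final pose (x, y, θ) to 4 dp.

step 1: θ'=-0.4104 (R=-1.3333) → pose (0.5892, 1.2798, -0.4104)
step 2: θ'=2.0896 (R=-1.4000) → pose (-1.1852, -0.6981, 2.0896)
step 3: θ'=2.0896 (straight) → pose (-0.8753, -1.2409, 2.0896)

(-0.8753, -1.2409, 2.0896)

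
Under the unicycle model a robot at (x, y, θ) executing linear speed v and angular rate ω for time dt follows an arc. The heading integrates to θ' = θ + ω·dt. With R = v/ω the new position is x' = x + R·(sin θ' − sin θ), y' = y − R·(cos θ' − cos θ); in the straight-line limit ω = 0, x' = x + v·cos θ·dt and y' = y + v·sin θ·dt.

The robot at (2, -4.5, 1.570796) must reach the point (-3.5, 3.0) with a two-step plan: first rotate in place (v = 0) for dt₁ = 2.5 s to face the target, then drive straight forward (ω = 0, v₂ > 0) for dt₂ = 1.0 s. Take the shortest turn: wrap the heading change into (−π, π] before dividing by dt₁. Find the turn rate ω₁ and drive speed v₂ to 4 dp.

heading to target = atan2(3−-4.5, -3.5−2) = 2.2035
Δθ = wrap(2.2035 − 1.5708) = 0.6327; ω₁ = Δθ/dt₁ = 0.2531
distance = √((-3.5−2)² + (3−-4.5)²) = 9.3005; v₂ = distance/dt₂ = 9.3005

ω₁ = 0.2531, v₂ = 9.3005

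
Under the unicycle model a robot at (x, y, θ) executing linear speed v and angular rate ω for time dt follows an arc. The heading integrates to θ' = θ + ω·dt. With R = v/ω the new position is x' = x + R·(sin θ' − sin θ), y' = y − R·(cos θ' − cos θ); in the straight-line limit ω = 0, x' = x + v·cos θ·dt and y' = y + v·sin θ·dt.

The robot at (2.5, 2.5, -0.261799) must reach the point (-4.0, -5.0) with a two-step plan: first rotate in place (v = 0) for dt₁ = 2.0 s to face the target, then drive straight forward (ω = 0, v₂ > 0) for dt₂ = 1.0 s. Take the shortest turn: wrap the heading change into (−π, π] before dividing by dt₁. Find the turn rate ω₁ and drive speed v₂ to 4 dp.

ω₁ = -1.0115, v₂ = 9.9247

heading to target = atan2(-5−2.5, -4−2.5) = -2.2849
Δθ = wrap(-2.2849 − -0.2618) = -2.0231; ω₁ = Δθ/dt₁ = -1.0115
distance = √((-4−2.5)² + (-5−2.5)²) = 9.9247; v₂ = distance/dt₂ = 9.9247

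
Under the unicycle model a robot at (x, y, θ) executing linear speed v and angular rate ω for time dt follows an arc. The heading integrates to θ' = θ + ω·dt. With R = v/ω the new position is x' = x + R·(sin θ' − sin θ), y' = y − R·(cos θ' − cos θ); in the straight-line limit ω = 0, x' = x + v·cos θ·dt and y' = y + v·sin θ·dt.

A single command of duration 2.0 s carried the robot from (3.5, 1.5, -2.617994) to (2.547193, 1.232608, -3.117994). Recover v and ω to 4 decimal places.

v = 0.5000, ω = -0.2500

Δθ = -3.117994 − -2.617994 = -0.500000
ω = Δθ/dt = -0.500000/2.0 = -0.2500
R = Δx/(sin θ' − sin θ) = -2.0000
v = R·ω = -2.0000·-0.2500 = 0.5000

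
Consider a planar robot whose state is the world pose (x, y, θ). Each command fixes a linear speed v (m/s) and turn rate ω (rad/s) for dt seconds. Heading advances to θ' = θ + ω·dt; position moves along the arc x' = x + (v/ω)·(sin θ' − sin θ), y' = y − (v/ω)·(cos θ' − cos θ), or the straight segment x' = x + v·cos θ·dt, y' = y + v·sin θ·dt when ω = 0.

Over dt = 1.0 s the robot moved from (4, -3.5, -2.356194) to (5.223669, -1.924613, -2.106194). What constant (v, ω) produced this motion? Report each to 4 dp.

Δθ = -2.106194 − -2.356194 = 0.250000
ω = Δθ/dt = 0.250000/1.0 = 0.2500
R = −Δy/(cos θ' − cos θ) = -8.0000
v = R·ω = -8.0000·0.2500 = -2.0000

v = -2.0000, ω = 0.2500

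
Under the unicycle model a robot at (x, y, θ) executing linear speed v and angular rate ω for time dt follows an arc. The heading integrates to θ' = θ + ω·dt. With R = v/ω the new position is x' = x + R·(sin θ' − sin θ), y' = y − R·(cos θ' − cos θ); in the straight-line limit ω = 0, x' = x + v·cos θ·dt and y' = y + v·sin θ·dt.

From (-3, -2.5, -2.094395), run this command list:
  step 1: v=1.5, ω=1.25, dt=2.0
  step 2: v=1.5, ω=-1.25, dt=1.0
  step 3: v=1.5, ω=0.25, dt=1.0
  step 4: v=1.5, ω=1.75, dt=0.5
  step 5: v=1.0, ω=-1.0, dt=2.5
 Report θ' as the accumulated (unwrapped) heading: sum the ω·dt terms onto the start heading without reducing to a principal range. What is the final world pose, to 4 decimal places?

step 1: θ'=0.4056 (R=1.2000) → pose (-1.4873, -4.2026, 0.4056)
step 2: θ'=-0.8444 (R=-1.2000) → pose (-0.1167, -4.5083, -0.8444)
step 3: θ'=-0.5944 (R=6.0000) → pose (1.0087, -5.4941, -0.5944)
step 4: θ'=0.2806 (R=0.8571) → pose (1.7260, -5.6076, 0.2806)
step 5: θ'=-2.2194 (R=-1.0000) → pose (2.7999, -7.1725, -2.2194)

(2.7999, -7.1725, -2.2194)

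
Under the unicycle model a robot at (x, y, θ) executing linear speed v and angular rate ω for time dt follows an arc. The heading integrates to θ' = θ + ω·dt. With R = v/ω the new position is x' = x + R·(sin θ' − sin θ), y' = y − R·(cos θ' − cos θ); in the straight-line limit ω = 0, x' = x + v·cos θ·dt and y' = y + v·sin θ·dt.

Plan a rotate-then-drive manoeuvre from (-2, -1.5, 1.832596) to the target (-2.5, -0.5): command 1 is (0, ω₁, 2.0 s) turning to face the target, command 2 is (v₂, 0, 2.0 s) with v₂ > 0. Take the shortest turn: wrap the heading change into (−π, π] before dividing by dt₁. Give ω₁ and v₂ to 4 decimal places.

ω₁ = 0.1009, v₂ = 0.5590

heading to target = atan2(-0.5−-1.5, -2.5−-2) = 2.0344
Δθ = wrap(2.0344 − 1.8326) = 0.2018; ω₁ = Δθ/dt₁ = 0.1009
distance = √((-2.5−-2)² + (-0.5−-1.5)²) = 1.1180; v₂ = distance/dt₂ = 0.5590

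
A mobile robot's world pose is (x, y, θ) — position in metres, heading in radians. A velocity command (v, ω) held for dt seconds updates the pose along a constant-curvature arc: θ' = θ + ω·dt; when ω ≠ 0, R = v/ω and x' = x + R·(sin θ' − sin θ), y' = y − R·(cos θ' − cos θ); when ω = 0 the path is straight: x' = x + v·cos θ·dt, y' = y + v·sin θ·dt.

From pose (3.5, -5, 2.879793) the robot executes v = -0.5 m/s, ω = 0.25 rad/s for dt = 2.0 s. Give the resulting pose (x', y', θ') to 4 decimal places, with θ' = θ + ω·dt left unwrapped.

θ' = 2.8798 + 0.25·2.0 = 3.3798
R = v/ω = -0.5/0.25 = -2.0000
x' = 3.5 + -2.0000·(sin 3.3798 − sin 2.8798) = 4.4895
y' = -5 − -2.0000·(cos 3.3798 − cos 2.8798) = -5.0117

(4.4895, -5.0117, 3.3798)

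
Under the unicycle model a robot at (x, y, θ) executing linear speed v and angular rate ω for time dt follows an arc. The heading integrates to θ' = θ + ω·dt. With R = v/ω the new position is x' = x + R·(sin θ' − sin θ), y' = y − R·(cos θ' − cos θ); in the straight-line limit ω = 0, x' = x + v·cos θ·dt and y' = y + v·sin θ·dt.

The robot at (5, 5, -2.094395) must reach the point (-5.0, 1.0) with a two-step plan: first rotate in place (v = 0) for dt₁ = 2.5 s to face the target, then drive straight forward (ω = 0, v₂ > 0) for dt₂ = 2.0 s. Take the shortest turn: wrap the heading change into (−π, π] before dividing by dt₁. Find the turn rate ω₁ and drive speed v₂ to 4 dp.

heading to target = atan2(1−5, -5−5) = -2.7611
Δθ = wrap(-2.7611 − -2.0944) = -0.6667; ω₁ = Δθ/dt₁ = -0.2667
distance = √((-5−5)² + (1−5)²) = 10.7703; v₂ = distance/dt₂ = 5.3852

ω₁ = -0.2667, v₂ = 5.3852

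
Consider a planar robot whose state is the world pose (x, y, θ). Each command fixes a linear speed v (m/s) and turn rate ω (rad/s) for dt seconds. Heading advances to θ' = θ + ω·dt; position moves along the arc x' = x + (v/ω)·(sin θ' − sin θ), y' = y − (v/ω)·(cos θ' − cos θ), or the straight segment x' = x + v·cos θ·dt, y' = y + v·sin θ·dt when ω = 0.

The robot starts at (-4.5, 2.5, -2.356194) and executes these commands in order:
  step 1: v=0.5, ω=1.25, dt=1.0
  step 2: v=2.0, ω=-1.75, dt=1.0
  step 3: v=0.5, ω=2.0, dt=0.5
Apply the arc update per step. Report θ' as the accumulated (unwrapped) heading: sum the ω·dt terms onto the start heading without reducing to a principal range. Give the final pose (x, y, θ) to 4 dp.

(-5.4442, 0.2597, -1.8562)

step 1: θ'=-1.1062 (R=0.4000) → pose (-4.5748, 2.0379, -1.1062)
step 2: θ'=-2.8562 (R=-1.1429) → pose (-5.2747, 0.4292, -2.8562)
step 3: θ'=-1.8562 (R=0.2500) → pose (-5.4442, 0.2597, -1.8562)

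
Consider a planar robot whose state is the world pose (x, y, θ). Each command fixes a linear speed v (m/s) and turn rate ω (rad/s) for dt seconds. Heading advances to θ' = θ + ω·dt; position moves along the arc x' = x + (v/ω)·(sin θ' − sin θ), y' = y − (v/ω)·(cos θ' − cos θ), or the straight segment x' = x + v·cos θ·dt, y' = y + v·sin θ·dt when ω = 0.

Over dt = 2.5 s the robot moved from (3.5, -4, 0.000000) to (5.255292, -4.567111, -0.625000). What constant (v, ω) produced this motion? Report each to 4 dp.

v = 0.7500, ω = -0.2500

Δθ = -0.625000 − 0.000000 = -0.625000
ω = Δθ/dt = -0.625000/2.5 = -0.2500
R = Δx/(sin θ' − sin θ) = -3.0000
v = R·ω = -3.0000·-0.2500 = 0.7500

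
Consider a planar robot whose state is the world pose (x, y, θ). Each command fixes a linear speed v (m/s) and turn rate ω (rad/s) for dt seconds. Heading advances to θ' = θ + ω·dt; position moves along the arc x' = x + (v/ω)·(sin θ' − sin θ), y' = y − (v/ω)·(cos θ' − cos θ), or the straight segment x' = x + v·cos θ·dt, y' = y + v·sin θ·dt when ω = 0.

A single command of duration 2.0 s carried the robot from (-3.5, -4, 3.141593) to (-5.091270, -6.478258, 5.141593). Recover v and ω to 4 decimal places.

v = 1.7500, ω = 1.0000

Δθ = 5.141593 − 3.141593 = 2.000000
ω = Δθ/dt = 2.000000/2.0 = 1.0000
R = −Δy/(cos θ' − cos θ) = 1.7500
v = R·ω = 1.7500·1.0000 = 1.7500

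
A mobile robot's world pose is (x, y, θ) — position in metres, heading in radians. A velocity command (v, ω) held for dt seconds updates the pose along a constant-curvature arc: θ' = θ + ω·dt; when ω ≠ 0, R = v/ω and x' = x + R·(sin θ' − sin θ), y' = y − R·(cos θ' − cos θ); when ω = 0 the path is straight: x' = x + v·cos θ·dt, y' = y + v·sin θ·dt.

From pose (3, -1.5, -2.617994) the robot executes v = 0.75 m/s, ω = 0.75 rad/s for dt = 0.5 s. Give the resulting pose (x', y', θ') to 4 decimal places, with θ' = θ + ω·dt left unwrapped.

θ' = -2.6180 + 0.75·0.5 = -2.2430
R = v/ω = 0.75/0.75 = 1.0000
x' = 3 + 1.0000·(sin -2.2430 − sin -2.6180) = 2.7175
y' = -1.5 − 1.0000·(cos -2.2430 − cos -2.6180) = -1.7433

(2.7175, -1.7433, -2.2430)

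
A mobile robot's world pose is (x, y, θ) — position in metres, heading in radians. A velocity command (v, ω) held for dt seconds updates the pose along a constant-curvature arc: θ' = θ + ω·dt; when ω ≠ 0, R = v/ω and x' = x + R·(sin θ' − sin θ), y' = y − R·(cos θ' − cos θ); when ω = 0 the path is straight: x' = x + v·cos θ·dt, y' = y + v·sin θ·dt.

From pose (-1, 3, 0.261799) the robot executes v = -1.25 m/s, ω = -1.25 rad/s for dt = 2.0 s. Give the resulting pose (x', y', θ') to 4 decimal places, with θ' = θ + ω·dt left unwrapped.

(-2.0442, 4.5849, -2.2382)

θ' = 0.2618 + -1.25·2.0 = -2.2382
R = v/ω = -1.25/-1.25 = 1.0000
x' = -1 + 1.0000·(sin -2.2382 − sin 0.2618) = -2.0442
y' = 3 − 1.0000·(cos -2.2382 − cos 0.2618) = 4.5849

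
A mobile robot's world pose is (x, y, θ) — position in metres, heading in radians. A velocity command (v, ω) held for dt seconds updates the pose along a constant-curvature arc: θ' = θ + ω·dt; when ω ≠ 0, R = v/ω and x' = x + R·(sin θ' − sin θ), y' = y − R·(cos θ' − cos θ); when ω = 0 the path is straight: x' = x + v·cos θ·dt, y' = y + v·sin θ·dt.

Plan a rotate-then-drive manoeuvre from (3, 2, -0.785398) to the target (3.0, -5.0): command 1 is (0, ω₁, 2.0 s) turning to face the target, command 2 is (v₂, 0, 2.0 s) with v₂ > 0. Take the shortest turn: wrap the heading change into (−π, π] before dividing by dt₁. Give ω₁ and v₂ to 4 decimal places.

ω₁ = -0.3927, v₂ = 3.5000

heading to target = atan2(-5−2, 3−3) = -1.5708
Δθ = wrap(-1.5708 − -0.7854) = -0.7854; ω₁ = Δθ/dt₁ = -0.3927
distance = √((3−3)² + (-5−2)²) = 7.0000; v₂ = distance/dt₂ = 3.5000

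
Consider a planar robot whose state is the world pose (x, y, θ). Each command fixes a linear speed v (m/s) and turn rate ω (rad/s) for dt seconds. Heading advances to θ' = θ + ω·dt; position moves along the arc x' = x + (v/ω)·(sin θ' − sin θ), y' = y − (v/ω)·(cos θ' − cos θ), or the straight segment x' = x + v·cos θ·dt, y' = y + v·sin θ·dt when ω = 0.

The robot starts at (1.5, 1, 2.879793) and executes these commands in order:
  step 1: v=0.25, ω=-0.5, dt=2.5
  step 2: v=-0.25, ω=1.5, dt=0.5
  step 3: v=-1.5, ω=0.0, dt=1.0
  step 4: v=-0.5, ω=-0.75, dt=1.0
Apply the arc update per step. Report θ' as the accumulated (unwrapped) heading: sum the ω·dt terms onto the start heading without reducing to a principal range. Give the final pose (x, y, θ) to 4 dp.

(2.4724, -0.1357, 1.6298)

step 1: θ'=1.6298 (R=-0.5000) → pose (1.1303, 1.4535, 1.6298)
step 2: θ'=2.3798 (R=-0.1667) → pose (1.1816, 1.3427, 2.3798)
step 3: θ'=2.3798 (straight) → pose (2.2670, 0.3074, 2.3798)
step 4: θ'=1.6298 (R=0.6667) → pose (2.4724, -0.1357, 1.6298)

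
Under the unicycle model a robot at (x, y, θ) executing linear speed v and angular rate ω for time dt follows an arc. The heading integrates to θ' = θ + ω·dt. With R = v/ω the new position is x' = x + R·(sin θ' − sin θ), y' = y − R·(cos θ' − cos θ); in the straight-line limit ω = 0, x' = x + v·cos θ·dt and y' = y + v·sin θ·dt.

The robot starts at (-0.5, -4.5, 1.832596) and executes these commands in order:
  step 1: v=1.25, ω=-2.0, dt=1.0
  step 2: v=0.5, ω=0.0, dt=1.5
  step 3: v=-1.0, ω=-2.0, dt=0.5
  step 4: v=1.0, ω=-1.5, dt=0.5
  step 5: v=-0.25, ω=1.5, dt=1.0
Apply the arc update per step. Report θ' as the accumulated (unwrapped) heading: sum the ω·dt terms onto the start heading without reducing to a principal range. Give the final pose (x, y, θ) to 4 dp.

step 1: θ'=-0.1674 (R=-0.6250) → pose (0.2078, -3.7220, -0.1674)
step 2: θ'=-0.1674 (straight) → pose (0.9474, -3.8469, -0.1674)
step 3: θ'=-1.1674 (R=0.5000) → pose (0.5708, -3.5502, -1.1674)
step 4: θ'=-1.9174 (R=-0.6667) → pose (0.5847, -4.0384, -1.9174)
step 5: θ'=-0.4174 (R=-0.1667) → pose (0.4955, -3.8294, -0.4174)

(0.4955, -3.8294, -0.4174)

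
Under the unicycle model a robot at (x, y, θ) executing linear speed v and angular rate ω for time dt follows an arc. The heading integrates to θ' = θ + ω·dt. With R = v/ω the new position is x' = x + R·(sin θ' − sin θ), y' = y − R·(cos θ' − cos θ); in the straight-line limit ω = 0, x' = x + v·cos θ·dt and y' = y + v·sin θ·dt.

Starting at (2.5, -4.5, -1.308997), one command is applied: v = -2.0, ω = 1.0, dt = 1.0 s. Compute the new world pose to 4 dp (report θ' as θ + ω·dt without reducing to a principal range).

(1.1764, -3.1124, -0.3090)

θ' = -1.3090 + 1.0·1.0 = -0.3090
R = v/ω = -2.0/1.0 = -2.0000
x' = 2.5 + -2.0000·(sin -0.3090 − sin -1.3090) = 1.1764
y' = -4.5 − -2.0000·(cos -0.3090 − cos -1.3090) = -3.1124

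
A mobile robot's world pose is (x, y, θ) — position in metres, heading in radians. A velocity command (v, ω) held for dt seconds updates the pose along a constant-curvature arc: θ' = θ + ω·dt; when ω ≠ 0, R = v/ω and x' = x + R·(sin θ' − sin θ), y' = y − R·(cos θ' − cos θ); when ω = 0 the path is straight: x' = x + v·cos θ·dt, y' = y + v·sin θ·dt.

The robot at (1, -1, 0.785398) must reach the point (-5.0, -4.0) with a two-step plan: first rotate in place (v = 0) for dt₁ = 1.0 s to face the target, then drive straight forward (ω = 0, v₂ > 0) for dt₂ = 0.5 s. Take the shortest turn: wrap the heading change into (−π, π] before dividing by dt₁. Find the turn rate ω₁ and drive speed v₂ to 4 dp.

heading to target = atan2(-4−-1, -5−1) = -2.6779
Δθ = wrap(-2.6779 − 0.7854) = 2.8198; ω₁ = Δθ/dt₁ = 2.8198
distance = √((-5−1)² + (-4−-1)²) = 6.7082; v₂ = distance/dt₂ = 13.4164

ω₁ = 2.8198, v₂ = 13.4164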